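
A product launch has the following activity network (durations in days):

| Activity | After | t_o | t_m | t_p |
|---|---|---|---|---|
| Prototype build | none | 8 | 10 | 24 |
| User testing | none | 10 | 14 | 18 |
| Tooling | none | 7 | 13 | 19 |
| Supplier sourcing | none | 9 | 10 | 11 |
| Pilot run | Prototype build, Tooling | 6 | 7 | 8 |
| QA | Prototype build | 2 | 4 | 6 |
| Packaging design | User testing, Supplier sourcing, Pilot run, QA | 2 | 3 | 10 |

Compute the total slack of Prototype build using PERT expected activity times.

te_Prototype build = (8 + 4·10 + 24)/6 = 72/6 = 12
te_User testing = (10 + 4·14 + 18)/6 = 84/6 = 14
te_Tooling = (7 + 4·13 + 19)/6 = 78/6 = 13
te_Supplier sourcing = (9 + 4·10 + 11)/6 = 60/6 = 10
te_Pilot run = (6 + 4·7 + 8)/6 = 42/6 = 7
te_QA = (2 + 4·4 + 6)/6 = 24/6 = 4
te_Packaging design = (2 + 4·3 + 10)/6 = 24/6 = 4

Forward pass:
ES_Prototype build = 0; EF_Prototype build = 12
ES_User testing = 0; EF_User testing = 14
ES_Tooling = 0; EF_Tooling = 13
ES_Supplier sourcing = 0; EF_Supplier sourcing = 10
ES_Pilot run = max(EF_Prototype build=12, EF_Tooling=13) = 13; EF_Pilot run = 13+7 = 20
ES_QA = 12; EF_QA = 12+4 = 16
ES_Packaging design = max(EF_User testing=14, EF_Supplier sourcing=10, EF_Pilot run=20, EF_QA=16) = 20; EF_Packaging design = 20+4 = 24
Expected project duration μ = 24 days. Critical path: Tooling → Pilot run → Packaging design.

Backward pass:
LF_Packaging design = 24; LS_Packaging design = 24−4 = 20
LF_QA = LS_Packaging design = 20; LS_QA = 20−4 = 16
LF_Pilot run = LS_Packaging design = 20; LS_Pilot run = 20−7 = 13
LF_Supplier sourcing = LS_Packaging design = 20; LS_Supplier sourcing = 20−10 = 10
LF_Tooling = LS_Pilot run = 13; LS_Tooling = 13−13 = 0
LF_User testing = LS_Packaging design = 20; LS_User testing = 20−14 = 6
LF_Prototype build = min(LS_Pilot run=13, LS_QA=16) = 13; LS_Prototype build = 13−12 = 1
Slack_Prototype build = LS_Prototype build − ES_Prototype build = 1 − 0 = 1

1 days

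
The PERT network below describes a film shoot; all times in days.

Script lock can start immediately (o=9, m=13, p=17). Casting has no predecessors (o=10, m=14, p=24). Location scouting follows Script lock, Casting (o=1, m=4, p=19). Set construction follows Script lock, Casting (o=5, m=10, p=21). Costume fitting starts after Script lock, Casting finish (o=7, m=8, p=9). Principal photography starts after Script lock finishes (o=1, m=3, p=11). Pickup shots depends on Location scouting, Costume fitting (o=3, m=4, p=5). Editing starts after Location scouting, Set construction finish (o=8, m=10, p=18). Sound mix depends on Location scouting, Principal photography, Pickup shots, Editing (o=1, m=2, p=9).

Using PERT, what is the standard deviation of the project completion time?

4.14 days

te_Script lock = (9 + 4·13 + 17)/6 = 78/6 = 13; σ²_Script lock = ((17−9)/6)² = 1.778
te_Casting = (10 + 4·14 + 24)/6 = 90/6 = 15; σ²_Casting = ((24−10)/6)² = 5.444
te_Location scouting = (1 + 4·4 + 19)/6 = 36/6 = 6; σ²_Location scouting = ((19−1)/6)² = 9.000
te_Set construction = (5 + 4·10 + 21)/6 = 66/6 = 11; σ²_Set construction = ((21−5)/6)² = 7.111
te_Costume fitting = (7 + 4·8 + 9)/6 = 48/6 = 8; σ²_Costume fitting = ((9−7)/6)² = 0.111
te_Principal photography = (1 + 4·3 + 11)/6 = 24/6 = 4; σ²_Principal photography = ((11−1)/6)² = 2.778
te_Pickup shots = (3 + 4·4 + 5)/6 = 24/6 = 4; σ²_Pickup shots = ((5−3)/6)² = 0.111
te_Editing = (8 + 4·10 + 18)/6 = 66/6 = 11; σ²_Editing = ((18−8)/6)² = 2.778
te_Sound mix = (1 + 4·2 + 9)/6 = 18/6 = 3; σ²_Sound mix = ((9−1)/6)² = 1.778

Forward pass:
ES_Script lock = 0; EF_Script lock = 13
ES_Casting = 0; EF_Casting = 15
ES_Location scouting = max(EF_Script lock=13, EF_Casting=15) = 15; EF_Location scouting = 15+6 = 21
ES_Set construction = max(EF_Script lock=13, EF_Casting=15) = 15; EF_Set construction = 15+11 = 26
ES_Costume fitting = max(EF_Script lock=13, EF_Casting=15) = 15; EF_Costume fitting = 15+8 = 23
ES_Principal photography = 13; EF_Principal photography = 13+4 = 17
ES_Pickup shots = max(EF_Location scouting=21, EF_Costume fitting=23) = 23; EF_Pickup shots = 23+4 = 27
ES_Editing = max(EF_Location scouting=21, EF_Set construction=26) = 26; EF_Editing = 26+11 = 37
ES_Sound mix = max(EF_Location scouting=21, EF_Principal photography=17, EF_Pickup shots=27, EF_Editing=37) = 37; EF_Sound mix = 37+3 = 40
Expected project duration μ = 40 days. Critical path: Casting → Set construction → Editing → Sound mix.

Variance along critical path = 5.444 + 7.111 + 2.778 + 1.778 = 17.111
σ = √17.111 = 4.137 days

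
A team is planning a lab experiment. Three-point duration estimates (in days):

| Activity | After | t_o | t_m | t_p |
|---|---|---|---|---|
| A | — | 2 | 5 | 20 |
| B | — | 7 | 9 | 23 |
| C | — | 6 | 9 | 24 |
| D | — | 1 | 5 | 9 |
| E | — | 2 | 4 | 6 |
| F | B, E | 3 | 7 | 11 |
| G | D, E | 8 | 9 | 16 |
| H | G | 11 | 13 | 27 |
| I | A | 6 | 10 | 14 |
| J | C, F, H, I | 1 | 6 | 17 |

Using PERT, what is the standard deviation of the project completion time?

te_A = (2 + 4·5 + 20)/6 = 42/6 = 7; σ²_A = ((20−2)/6)² = 9.000
te_B = (7 + 4·9 + 23)/6 = 66/6 = 11; σ²_B = ((23−7)/6)² = 7.111
te_C = (6 + 4·9 + 24)/6 = 66/6 = 11; σ²_C = ((24−6)/6)² = 9.000
te_D = (1 + 4·5 + 9)/6 = 30/6 = 5; σ²_D = ((9−1)/6)² = 1.778
te_E = (2 + 4·4 + 6)/6 = 24/6 = 4; σ²_E = ((6−2)/6)² = 0.444
te_F = (3 + 4·7 + 11)/6 = 42/6 = 7; σ²_F = ((11−3)/6)² = 1.778
te_G = (8 + 4·9 + 16)/6 = 60/6 = 10; σ²_G = ((16−8)/6)² = 1.778
te_H = (11 + 4·13 + 27)/6 = 90/6 = 15; σ²_H = ((27−11)/6)² = 7.111
te_I = (6 + 4·10 + 14)/6 = 60/6 = 10; σ²_I = ((14−6)/6)² = 1.778
te_J = (1 + 4·6 + 17)/6 = 42/6 = 7; σ²_J = ((17−1)/6)² = 7.111

Forward pass:
ES_A = 0; EF_A = 7
ES_B = 0; EF_B = 11
ES_C = 0; EF_C = 11
ES_D = 0; EF_D = 5
ES_E = 0; EF_E = 4
ES_F = max(EF_B=11, EF_E=4) = 11; EF_F = 11+7 = 18
ES_G = max(EF_D=5, EF_E=4) = 5; EF_G = 5+10 = 15
ES_H = 15; EF_H = 15+15 = 30
ES_I = 7; EF_I = 7+10 = 17
ES_J = max(EF_C=11, EF_F=18, EF_H=30, EF_I=17) = 30; EF_J = 30+7 = 37
Expected project duration μ = 37 days. Critical path: D → G → H → J.

Variance along critical path = 1.778 + 1.778 + 7.111 + 7.111 = 17.778
σ = √17.778 = 4.216 days

4.22 days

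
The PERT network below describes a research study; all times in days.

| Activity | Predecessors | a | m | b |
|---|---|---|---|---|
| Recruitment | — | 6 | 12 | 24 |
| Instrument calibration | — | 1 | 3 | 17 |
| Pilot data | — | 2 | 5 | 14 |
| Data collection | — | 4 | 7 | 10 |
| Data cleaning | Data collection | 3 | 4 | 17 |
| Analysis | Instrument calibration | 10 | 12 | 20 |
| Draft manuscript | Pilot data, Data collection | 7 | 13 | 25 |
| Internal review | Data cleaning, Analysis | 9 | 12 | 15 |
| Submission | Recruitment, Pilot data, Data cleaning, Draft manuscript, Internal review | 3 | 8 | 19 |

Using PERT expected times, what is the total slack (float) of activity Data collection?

te_Recruitment = (6 + 4·12 + 24)/6 = 78/6 = 13
te_Instrument calibration = (1 + 4·3 + 17)/6 = 30/6 = 5
te_Pilot data = (2 + 4·5 + 14)/6 = 36/6 = 6
te_Data collection = (4 + 4·7 + 10)/6 = 42/6 = 7
te_Data cleaning = (3 + 4·4 + 17)/6 = 36/6 = 6
te_Analysis = (10 + 4·12 + 20)/6 = 78/6 = 13
te_Draft manuscript = (7 + 4·13 + 25)/6 = 84/6 = 14
te_Internal review = (9 + 4·12 + 15)/6 = 72/6 = 12
te_Submission = (3 + 4·8 + 19)/6 = 54/6 = 9

Forward pass:
ES_Recruitment = 0; EF_Recruitment = 13
ES_Instrument calibration = 0; EF_Instrument calibration = 5
ES_Pilot data = 0; EF_Pilot data = 6
ES_Data collection = 0; EF_Data collection = 7
ES_Data cleaning = 7; EF_Data cleaning = 7+6 = 13
ES_Analysis = 5; EF_Analysis = 5+13 = 18
ES_Draft manuscript = max(EF_Pilot data=6, EF_Data collection=7) = 7; EF_Draft manuscript = 7+14 = 21
ES_Internal review = max(EF_Data cleaning=13, EF_Analysis=18) = 18; EF_Internal review = 18+12 = 30
ES_Submission = max(EF_Recruitment=13, EF_Pilot data=6, EF_Data cleaning=13, EF_Draft manuscript=21, EF_Internal review=30) = 30; EF_Submission = 30+9 = 39
Expected project duration μ = 39 days. Critical path: Instrument calibration → Analysis → Internal review → Submission.

Backward pass:
LF_Submission = 39; LS_Submission = 39−9 = 30
LF_Internal review = LS_Submission = 30; LS_Internal review = 30−12 = 18
LF_Draft manuscript = LS_Submission = 30; LS_Draft manuscript = 30−14 = 16
LF_Analysis = LS_Internal review = 18; LS_Analysis = 18−13 = 5
LF_Data cleaning = min(LS_Internal review=18, LS_Submission=30) = 18; LS_Data cleaning = 18−6 = 12
LF_Data collection = min(LS_Data cleaning=12, LS_Draft manuscript=16) = 12; LS_Data collection = 12−7 = 5
LF_Pilot data = min(LS_Draft manuscript=16, LS_Submission=30) = 16; LS_Pilot data = 16−6 = 10
LF_Instrument calibration = LS_Analysis = 5; LS_Instrument calibration = 5−5 = 0
LF_Recruitment = LS_Submission = 30; LS_Recruitment = 30−13 = 17
Slack_Data collection = LS_Data collection − ES_Data collection = 5 − 0 = 5

5 days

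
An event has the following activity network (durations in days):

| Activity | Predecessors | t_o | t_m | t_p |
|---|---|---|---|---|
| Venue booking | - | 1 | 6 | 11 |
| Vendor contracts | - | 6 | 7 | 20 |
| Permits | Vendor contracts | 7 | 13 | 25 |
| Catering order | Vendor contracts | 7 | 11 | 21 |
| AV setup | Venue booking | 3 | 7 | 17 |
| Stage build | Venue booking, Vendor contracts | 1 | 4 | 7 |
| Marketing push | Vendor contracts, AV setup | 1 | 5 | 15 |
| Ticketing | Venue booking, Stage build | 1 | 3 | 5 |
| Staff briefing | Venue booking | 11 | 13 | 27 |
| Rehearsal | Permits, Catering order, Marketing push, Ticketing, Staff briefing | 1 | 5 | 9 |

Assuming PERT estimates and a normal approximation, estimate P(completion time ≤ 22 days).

0.068

te_Venue booking = (1 + 4·6 + 11)/6 = 36/6 = 6; σ²_Venue booking = ((11−1)/6)² = 2.778
te_Vendor contracts = (6 + 4·7 + 20)/6 = 54/6 = 9; σ²_Vendor contracts = ((20−6)/6)² = 5.444
te_Permits = (7 + 4·13 + 25)/6 = 84/6 = 14; σ²_Permits = ((25−7)/6)² = 9.000
te_Catering order = (7 + 4·11 + 21)/6 = 72/6 = 12; σ²_Catering order = ((21−7)/6)² = 5.444
te_AV setup = (3 + 4·7 + 17)/6 = 48/6 = 8; σ²_AV setup = ((17−3)/6)² = 5.444
te_Stage build = (1 + 4·4 + 7)/6 = 24/6 = 4; σ²_Stage build = ((7−1)/6)² = 1.000
te_Marketing push = (1 + 4·5 + 15)/6 = 36/6 = 6; σ²_Marketing push = ((15−1)/6)² = 5.444
te_Ticketing = (1 + 4·3 + 5)/6 = 18/6 = 3; σ²_Ticketing = ((5−1)/6)² = 0.444
te_Staff briefing = (11 + 4·13 + 27)/6 = 90/6 = 15; σ²_Staff briefing = ((27−11)/6)² = 7.111
te_Rehearsal = (1 + 4·5 + 9)/6 = 30/6 = 5; σ²_Rehearsal = ((9−1)/6)² = 1.778

Forward pass:
ES_Venue booking = 0; EF_Venue booking = 6
ES_Vendor contracts = 0; EF_Vendor contracts = 9
ES_Permits = 9; EF_Permits = 9+14 = 23
ES_Catering order = 9; EF_Catering order = 9+12 = 21
ES_AV setup = 6; EF_AV setup = 6+8 = 14
ES_Stage build = max(EF_Venue booking=6, EF_Vendor contracts=9) = 9; EF_Stage build = 9+4 = 13
ES_Marketing push = max(EF_Vendor contracts=9, EF_AV setup=14) = 14; EF_Marketing push = 14+6 = 20
ES_Ticketing = max(EF_Venue booking=6, EF_Stage build=13) = 13; EF_Ticketing = 13+3 = 16
ES_Staff briefing = 6; EF_Staff briefing = 6+15 = 21
ES_Rehearsal = max(EF_Permits=23, EF_Catering order=21, EF_Marketing push=20, EF_Ticketing=16, EF_Staff briefing=21) = 23; EF_Rehearsal = 23+5 = 28
Expected project duration μ = 28 days. Critical path: Vendor contracts → Permits → Rehearsal.

Variance along critical path = 5.444 + 9.000 + 1.778 = 16.222; σ = √16.222 = 4.028 days.
Z = (22 − 28) / 4.028 = -1.490
P(T ≤ 22) = Φ(-1.490) ≈ 0.068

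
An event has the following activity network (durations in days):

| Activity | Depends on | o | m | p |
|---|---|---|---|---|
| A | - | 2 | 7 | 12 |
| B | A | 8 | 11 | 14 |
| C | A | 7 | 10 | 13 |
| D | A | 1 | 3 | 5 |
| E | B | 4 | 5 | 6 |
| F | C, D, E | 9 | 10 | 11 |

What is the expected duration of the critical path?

33 days

te_A = (2 + 4·7 + 12)/6 = 42/6 = 7
te_B = (8 + 4·11 + 14)/6 = 66/6 = 11
te_C = (7 + 4·10 + 13)/6 = 60/6 = 10
te_D = (1 + 4·3 + 5)/6 = 18/6 = 3
te_E = (4 + 4·5 + 6)/6 = 30/6 = 5
te_F = (9 + 4·10 + 11)/6 = 60/6 = 10

Forward pass:
ES_A = 0; EF_A = 7
ES_B = 7; EF_B = 7+11 = 18
ES_C = 7; EF_C = 7+10 = 17
ES_D = 7; EF_D = 7+3 = 10
ES_E = 18; EF_E = 18+5 = 23
ES_F = max(EF_C=17, EF_D=10, EF_E=23) = 23; EF_F = 23+10 = 33
Expected project duration μ = 33 days. Critical path: A → B → E → F.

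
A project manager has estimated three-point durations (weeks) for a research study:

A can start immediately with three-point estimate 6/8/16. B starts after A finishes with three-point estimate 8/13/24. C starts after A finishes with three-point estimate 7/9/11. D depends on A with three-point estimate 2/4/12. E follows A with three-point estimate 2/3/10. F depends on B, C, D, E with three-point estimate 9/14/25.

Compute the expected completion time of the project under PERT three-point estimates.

te_A = (6 + 4·8 + 16)/6 = 54/6 = 9
te_B = (8 + 4·13 + 24)/6 = 84/6 = 14
te_C = (7 + 4·9 + 11)/6 = 54/6 = 9
te_D = (2 + 4·4 + 12)/6 = 30/6 = 5
te_E = (2 + 4·3 + 10)/6 = 24/6 = 4
te_F = (9 + 4·14 + 25)/6 = 90/6 = 15

Forward pass:
ES_A = 0; EF_A = 9
ES_B = 9; EF_B = 9+14 = 23
ES_C = 9; EF_C = 9+9 = 18
ES_D = 9; EF_D = 9+5 = 14
ES_E = 9; EF_E = 9+4 = 13
ES_F = max(EF_B=23, EF_C=18, EF_D=14, EF_E=13) = 23; EF_F = 23+15 = 38
Expected project duration μ = 38 weeks. Critical path: A → B → F.

38 weeks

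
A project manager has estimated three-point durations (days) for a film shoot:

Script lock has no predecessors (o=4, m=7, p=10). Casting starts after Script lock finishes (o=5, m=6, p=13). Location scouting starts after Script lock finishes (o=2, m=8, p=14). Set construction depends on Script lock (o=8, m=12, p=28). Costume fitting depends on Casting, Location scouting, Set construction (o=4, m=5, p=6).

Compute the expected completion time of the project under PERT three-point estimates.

te_Script lock = (4 + 4·7 + 10)/6 = 42/6 = 7
te_Casting = (5 + 4·6 + 13)/6 = 42/6 = 7
te_Location scouting = (2 + 4·8 + 14)/6 = 48/6 = 8
te_Set construction = (8 + 4·12 + 28)/6 = 84/6 = 14
te_Costume fitting = (4 + 4·5 + 6)/6 = 30/6 = 5

Forward pass:
ES_Script lock = 0; EF_Script lock = 7
ES_Casting = 7; EF_Casting = 7+7 = 14
ES_Location scouting = 7; EF_Location scouting = 7+8 = 15
ES_Set construction = 7; EF_Set construction = 7+14 = 21
ES_Costume fitting = max(EF_Casting=14, EF_Location scouting=15, EF_Set construction=21) = 21; EF_Costume fitting = 21+5 = 26
Expected project duration μ = 26 days. Critical path: Script lock → Set construction → Costume fitting.

26 days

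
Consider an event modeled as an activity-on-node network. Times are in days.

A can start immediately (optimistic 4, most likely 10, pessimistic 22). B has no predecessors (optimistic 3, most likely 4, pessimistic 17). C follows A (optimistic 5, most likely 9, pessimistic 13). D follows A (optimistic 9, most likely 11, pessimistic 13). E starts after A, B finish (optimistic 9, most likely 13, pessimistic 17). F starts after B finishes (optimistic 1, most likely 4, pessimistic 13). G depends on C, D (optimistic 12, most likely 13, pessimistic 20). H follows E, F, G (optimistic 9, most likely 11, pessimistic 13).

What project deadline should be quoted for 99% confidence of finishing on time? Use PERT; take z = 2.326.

54.9 days

te_A = (4 + 4·10 + 22)/6 = 66/6 = 11; σ²_A = ((22−4)/6)² = 9.000
te_B = (3 + 4·4 + 17)/6 = 36/6 = 6; σ²_B = ((17−3)/6)² = 5.444
te_C = (5 + 4·9 + 13)/6 = 54/6 = 9; σ²_C = ((13−5)/6)² = 1.778
te_D = (9 + 4·11 + 13)/6 = 66/6 = 11; σ²_D = ((13−9)/6)² = 0.444
te_E = (9 + 4·13 + 17)/6 = 78/6 = 13; σ²_E = ((17−9)/6)² = 1.778
te_F = (1 + 4·4 + 13)/6 = 30/6 = 5; σ²_F = ((13−1)/6)² = 4.000
te_G = (12 + 4·13 + 20)/6 = 84/6 = 14; σ²_G = ((20−12)/6)² = 1.778
te_H = (9 + 4·11 + 13)/6 = 66/6 = 11; σ²_H = ((13−9)/6)² = 0.444

Forward pass:
ES_A = 0; EF_A = 11
ES_B = 0; EF_B = 6
ES_C = 11; EF_C = 11+9 = 20
ES_D = 11; EF_D = 11+11 = 22
ES_E = max(EF_A=11, EF_B=6) = 11; EF_E = 11+13 = 24
ES_F = 6; EF_F = 6+5 = 11
ES_G = max(EF_C=20, EF_D=22) = 22; EF_G = 22+14 = 36
ES_H = max(EF_E=24, EF_F=11, EF_G=36) = 36; EF_H = 36+11 = 47
Expected project duration μ = 47 days. Critical path: A → D → G → H.

Variance along critical path = 9.000 + 0.444 + 1.778 + 0.444 = 11.667; σ = 3.416 days.
D = μ + z·σ = 47 + 2.326·3.416 = 54.9 days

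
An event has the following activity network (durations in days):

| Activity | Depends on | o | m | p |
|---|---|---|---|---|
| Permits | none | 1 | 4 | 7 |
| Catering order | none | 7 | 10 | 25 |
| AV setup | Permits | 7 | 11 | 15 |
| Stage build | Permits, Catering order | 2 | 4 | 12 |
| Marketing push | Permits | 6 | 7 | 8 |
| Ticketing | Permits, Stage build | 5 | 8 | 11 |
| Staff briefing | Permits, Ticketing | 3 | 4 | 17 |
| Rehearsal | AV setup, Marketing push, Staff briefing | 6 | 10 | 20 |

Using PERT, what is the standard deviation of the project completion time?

4.86 days

te_Permits = (1 + 4·4 + 7)/6 = 24/6 = 4; σ²_Permits = ((7−1)/6)² = 1.000
te_Catering order = (7 + 4·10 + 25)/6 = 72/6 = 12; σ²_Catering order = ((25−7)/6)² = 9.000
te_AV setup = (7 + 4·11 + 15)/6 = 66/6 = 11; σ²_AV setup = ((15−7)/6)² = 1.778
te_Stage build = (2 + 4·4 + 12)/6 = 30/6 = 5; σ²_Stage build = ((12−2)/6)² = 2.778
te_Marketing push = (6 + 4·7 + 8)/6 = 42/6 = 7; σ²_Marketing push = ((8−6)/6)² = 0.111
te_Ticketing = (5 + 4·8 + 11)/6 = 48/6 = 8; σ²_Ticketing = ((11−5)/6)² = 1.000
te_Staff briefing = (3 + 4·4 + 17)/6 = 36/6 = 6; σ²_Staff briefing = ((17−3)/6)² = 5.444
te_Rehearsal = (6 + 4·10 + 20)/6 = 66/6 = 11; σ²_Rehearsal = ((20−6)/6)² = 5.444

Forward pass:
ES_Permits = 0; EF_Permits = 4
ES_Catering order = 0; EF_Catering order = 12
ES_AV setup = 4; EF_AV setup = 4+11 = 15
ES_Stage build = max(EF_Permits=4, EF_Catering order=12) = 12; EF_Stage build = 12+5 = 17
ES_Marketing push = 4; EF_Marketing push = 4+7 = 11
ES_Ticketing = max(EF_Permits=4, EF_Stage build=17) = 17; EF_Ticketing = 17+8 = 25
ES_Staff briefing = max(EF_Permits=4, EF_Ticketing=25) = 25; EF_Staff briefing = 25+6 = 31
ES_Rehearsal = max(EF_AV setup=15, EF_Marketing push=11, EF_Staff briefing=31) = 31; EF_Rehearsal = 31+11 = 42
Expected project duration μ = 42 days. Critical path: Catering order → Stage build → Ticketing → Staff briefing → Rehearsal.

Variance along critical path = 9.000 + 2.778 + 1.000 + 5.444 + 5.444 = 23.667
σ = √23.667 = 4.865 days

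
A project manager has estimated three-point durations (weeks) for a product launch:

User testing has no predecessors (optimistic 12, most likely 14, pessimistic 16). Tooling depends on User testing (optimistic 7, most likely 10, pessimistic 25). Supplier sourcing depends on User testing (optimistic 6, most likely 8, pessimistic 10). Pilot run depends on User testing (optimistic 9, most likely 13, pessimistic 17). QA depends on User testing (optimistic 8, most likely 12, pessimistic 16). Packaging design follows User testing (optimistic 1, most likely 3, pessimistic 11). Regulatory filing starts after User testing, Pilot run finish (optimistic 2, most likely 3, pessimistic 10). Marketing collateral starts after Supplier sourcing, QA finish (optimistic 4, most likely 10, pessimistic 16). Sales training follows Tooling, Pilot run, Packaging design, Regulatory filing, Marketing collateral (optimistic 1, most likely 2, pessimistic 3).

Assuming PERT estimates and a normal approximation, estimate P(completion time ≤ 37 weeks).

te_User testing = (12 + 4·14 + 16)/6 = 84/6 = 14; σ²_User testing = ((16−12)/6)² = 0.444
te_Tooling = (7 + 4·10 + 25)/6 = 72/6 = 12; σ²_Tooling = ((25−7)/6)² = 9.000
te_Supplier sourcing = (6 + 4·8 + 10)/6 = 48/6 = 8; σ²_Supplier sourcing = ((10−6)/6)² = 0.444
te_Pilot run = (9 + 4·13 + 17)/6 = 78/6 = 13; σ²_Pilot run = ((17−9)/6)² = 1.778
te_QA = (8 + 4·12 + 16)/6 = 72/6 = 12; σ²_QA = ((16−8)/6)² = 1.778
te_Packaging design = (1 + 4·3 + 11)/6 = 24/6 = 4; σ²_Packaging design = ((11−1)/6)² = 2.778
te_Regulatory filing = (2 + 4·3 + 10)/6 = 24/6 = 4; σ²_Regulatory filing = ((10−2)/6)² = 1.778
te_Marketing collateral = (4 + 4·10 + 16)/6 = 60/6 = 10; σ²_Marketing collateral = ((16−4)/6)² = 4.000
te_Sales training = (1 + 4·2 + 3)/6 = 12/6 = 2; σ²_Sales training = ((3−1)/6)² = 0.111

Forward pass:
ES_User testing = 0; EF_User testing = 14
ES_Tooling = 14; EF_Tooling = 14+12 = 26
ES_Supplier sourcing = 14; EF_Supplier sourcing = 14+8 = 22
ES_Pilot run = 14; EF_Pilot run = 14+13 = 27
ES_QA = 14; EF_QA = 14+12 = 26
ES_Packaging design = 14; EF_Packaging design = 14+4 = 18
ES_Regulatory filing = max(EF_User testing=14, EF_Pilot run=27) = 27; EF_Regulatory filing = 27+4 = 31
ES_Marketing collateral = max(EF_Supplier sourcing=22, EF_QA=26) = 26; EF_Marketing collateral = 26+10 = 36
ES_Sales training = max(EF_Tooling=26, EF_Pilot run=27, EF_Packaging design=18, EF_Regulatory filing=31, EF_Marketing collateral=36) = 36; EF_Sales training = 36+2 = 38
Expected project duration μ = 38 weeks. Critical path: User testing → QA → Marketing collateral → Sales training.

Variance along critical path = 0.444 + 1.778 + 4.000 + 0.111 = 6.333; σ = √6.333 = 2.517 weeks.
Z = (37 − 38) / 2.517 = -0.397
P(T ≤ 37) = Φ(-0.397) ≈ 0.346

0.346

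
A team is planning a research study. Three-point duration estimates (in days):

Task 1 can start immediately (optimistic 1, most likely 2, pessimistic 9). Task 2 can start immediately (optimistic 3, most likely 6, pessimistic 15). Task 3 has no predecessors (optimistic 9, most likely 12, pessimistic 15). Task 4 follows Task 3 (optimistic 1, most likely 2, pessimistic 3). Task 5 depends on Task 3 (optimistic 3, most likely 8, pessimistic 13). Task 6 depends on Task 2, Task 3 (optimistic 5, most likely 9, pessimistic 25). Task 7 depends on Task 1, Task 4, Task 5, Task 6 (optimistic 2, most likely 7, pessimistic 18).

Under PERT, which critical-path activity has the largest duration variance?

Task 6

te_Task 1 = (1 + 4·2 + 9)/6 = 18/6 = 3; σ²_Task 1 = ((9−1)/6)² = 1.778
te_Task 2 = (3 + 4·6 + 15)/6 = 42/6 = 7; σ²_Task 2 = ((15−3)/6)² = 4.000
te_Task 3 = (9 + 4·12 + 15)/6 = 72/6 = 12; σ²_Task 3 = ((15−9)/6)² = 1.000
te_Task 4 = (1 + 4·2 + 3)/6 = 12/6 = 2; σ²_Task 4 = ((3−1)/6)² = 0.111
te_Task 5 = (3 + 4·8 + 13)/6 = 48/6 = 8; σ²_Task 5 = ((13−3)/6)² = 2.778
te_Task 6 = (5 + 4·9 + 25)/6 = 66/6 = 11; σ²_Task 6 = ((25−5)/6)² = 11.111
te_Task 7 = (2 + 4·7 + 18)/6 = 48/6 = 8; σ²_Task 7 = ((18−2)/6)² = 7.111

Forward pass:
ES_Task 1 = 0; EF_Task 1 = 3
ES_Task 2 = 0; EF_Task 2 = 7
ES_Task 3 = 0; EF_Task 3 = 12
ES_Task 4 = 12; EF_Task 4 = 12+2 = 14
ES_Task 5 = 12; EF_Task 5 = 12+8 = 20
ES_Task 6 = max(EF_Task 2=7, EF_Task 3=12) = 12; EF_Task 6 = 12+11 = 23
ES_Task 7 = max(EF_Task 1=3, EF_Task 4=14, EF_Task 5=20, EF_Task 6=23) = 23; EF_Task 7 = 23+8 = 31
Expected project duration μ = 31 days. Critical path: Task 3 → Task 6 → Task 7.

Variances on critical path: σ²_Task 3=1.000, σ²_Task 6=11.111, σ²_Task 7=7.111.
Largest is σ²_Task 6 = 11.111.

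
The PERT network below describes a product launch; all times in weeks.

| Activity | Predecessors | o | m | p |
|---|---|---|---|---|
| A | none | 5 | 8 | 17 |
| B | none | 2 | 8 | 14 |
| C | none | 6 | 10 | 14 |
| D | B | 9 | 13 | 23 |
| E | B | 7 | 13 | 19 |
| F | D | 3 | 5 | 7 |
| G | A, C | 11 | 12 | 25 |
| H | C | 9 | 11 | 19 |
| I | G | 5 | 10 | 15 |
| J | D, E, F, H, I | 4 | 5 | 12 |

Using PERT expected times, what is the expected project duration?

te_A = (5 + 4·8 + 17)/6 = 54/6 = 9
te_B = (2 + 4·8 + 14)/6 = 48/6 = 8
te_C = (6 + 4·10 + 14)/6 = 60/6 = 10
te_D = (9 + 4·13 + 23)/6 = 84/6 = 14
te_E = (7 + 4·13 + 19)/6 = 78/6 = 13
te_F = (3 + 4·5 + 7)/6 = 30/6 = 5
te_G = (11 + 4·12 + 25)/6 = 84/6 = 14
te_H = (9 + 4·11 + 19)/6 = 72/6 = 12
te_I = (5 + 4·10 + 15)/6 = 60/6 = 10
te_J = (4 + 4·5 + 12)/6 = 36/6 = 6

Forward pass:
ES_A = 0; EF_A = 9
ES_B = 0; EF_B = 8
ES_C = 0; EF_C = 10
ES_D = 8; EF_D = 8+14 = 22
ES_E = 8; EF_E = 8+13 = 21
ES_F = 22; EF_F = 22+5 = 27
ES_G = max(EF_A=9, EF_C=10) = 10; EF_G = 10+14 = 24
ES_H = 10; EF_H = 10+12 = 22
ES_I = 24; EF_I = 24+10 = 34
ES_J = max(EF_D=22, EF_E=21, EF_F=27, EF_H=22, EF_I=34) = 34; EF_J = 34+6 = 40
Expected project duration μ = 40 weeks. Critical path: C → G → I → J.

40 weeks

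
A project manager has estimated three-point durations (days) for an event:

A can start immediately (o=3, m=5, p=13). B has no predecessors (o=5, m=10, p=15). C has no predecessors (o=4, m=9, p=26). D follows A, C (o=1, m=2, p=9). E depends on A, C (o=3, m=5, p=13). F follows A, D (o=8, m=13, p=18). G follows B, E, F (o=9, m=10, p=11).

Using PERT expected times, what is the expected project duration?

te_A = (3 + 4·5 + 13)/6 = 36/6 = 6
te_B = (5 + 4·10 + 15)/6 = 60/6 = 10
te_C = (4 + 4·9 + 26)/6 = 66/6 = 11
te_D = (1 + 4·2 + 9)/6 = 18/6 = 3
te_E = (3 + 4·5 + 13)/6 = 36/6 = 6
te_F = (8 + 4·13 + 18)/6 = 78/6 = 13
te_G = (9 + 4·10 + 11)/6 = 60/6 = 10

Forward pass:
ES_A = 0; EF_A = 6
ES_B = 0; EF_B = 10
ES_C = 0; EF_C = 11
ES_D = max(EF_A=6, EF_C=11) = 11; EF_D = 11+3 = 14
ES_E = max(EF_A=6, EF_C=11) = 11; EF_E = 11+6 = 17
ES_F = max(EF_A=6, EF_D=14) = 14; EF_F = 14+13 = 27
ES_G = max(EF_B=10, EF_E=17, EF_F=27) = 27; EF_G = 27+10 = 37
Expected project duration μ = 37 days. Critical path: C → D → F → G.

37 days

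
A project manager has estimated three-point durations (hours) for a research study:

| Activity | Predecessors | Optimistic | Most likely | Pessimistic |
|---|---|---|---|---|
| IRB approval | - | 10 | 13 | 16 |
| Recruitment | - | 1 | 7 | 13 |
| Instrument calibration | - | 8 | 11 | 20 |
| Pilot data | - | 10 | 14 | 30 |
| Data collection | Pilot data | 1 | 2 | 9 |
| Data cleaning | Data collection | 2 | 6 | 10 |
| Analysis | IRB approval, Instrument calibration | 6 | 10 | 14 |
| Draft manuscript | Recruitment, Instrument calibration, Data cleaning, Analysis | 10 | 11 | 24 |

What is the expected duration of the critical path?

te_IRB approval = (10 + 4·13 + 16)/6 = 78/6 = 13
te_Recruitment = (1 + 4·7 + 13)/6 = 42/6 = 7
te_Instrument calibration = (8 + 4·11 + 20)/6 = 72/6 = 12
te_Pilot data = (10 + 4·14 + 30)/6 = 96/6 = 16
te_Data collection = (1 + 4·2 + 9)/6 = 18/6 = 3
te_Data cleaning = (2 + 4·6 + 10)/6 = 36/6 = 6
te_Analysis = (6 + 4·10 + 14)/6 = 60/6 = 10
te_Draft manuscript = (10 + 4·11 + 24)/6 = 78/6 = 13

Forward pass:
ES_IRB approval = 0; EF_IRB approval = 13
ES_Recruitment = 0; EF_Recruitment = 7
ES_Instrument calibration = 0; EF_Instrument calibration = 12
ES_Pilot data = 0; EF_Pilot data = 16
ES_Data collection = 16; EF_Data collection = 16+3 = 19
ES_Data cleaning = 19; EF_Data cleaning = 19+6 = 25
ES_Analysis = max(EF_IRB approval=13, EF_Instrument calibration=12) = 13; EF_Analysis = 13+10 = 23
ES_Draft manuscript = max(EF_Recruitment=7, EF_Instrument calibration=12, EF_Data cleaning=25, EF_Analysis=23) = 25; EF_Draft manuscript = 25+13 = 38
Expected project duration μ = 38 hours. Critical path: Pilot data → Data collection → Data cleaning → Draft manuscript.

38 hours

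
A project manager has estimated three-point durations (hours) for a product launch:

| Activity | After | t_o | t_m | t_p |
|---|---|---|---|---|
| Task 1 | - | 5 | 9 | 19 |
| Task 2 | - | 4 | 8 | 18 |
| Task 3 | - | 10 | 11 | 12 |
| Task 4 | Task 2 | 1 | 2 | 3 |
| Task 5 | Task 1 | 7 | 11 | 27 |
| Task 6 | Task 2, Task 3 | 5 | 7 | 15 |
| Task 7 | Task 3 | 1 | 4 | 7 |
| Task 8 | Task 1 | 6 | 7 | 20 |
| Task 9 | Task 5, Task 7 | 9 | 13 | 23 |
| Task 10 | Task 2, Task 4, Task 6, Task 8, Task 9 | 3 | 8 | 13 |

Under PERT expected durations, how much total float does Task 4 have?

26 hours

te_Task 1 = (5 + 4·9 + 19)/6 = 60/6 = 10
te_Task 2 = (4 + 4·8 + 18)/6 = 54/6 = 9
te_Task 3 = (10 + 4·11 + 12)/6 = 66/6 = 11
te_Task 4 = (1 + 4·2 + 3)/6 = 12/6 = 2
te_Task 5 = (7 + 4·11 + 27)/6 = 78/6 = 13
te_Task 6 = (5 + 4·7 + 15)/6 = 48/6 = 8
te_Task 7 = (1 + 4·4 + 7)/6 = 24/6 = 4
te_Task 8 = (6 + 4·7 + 20)/6 = 54/6 = 9
te_Task 9 = (9 + 4·13 + 23)/6 = 84/6 = 14
te_Task 10 = (3 + 4·8 + 13)/6 = 48/6 = 8

Forward pass:
ES_Task 1 = 0; EF_Task 1 = 10
ES_Task 2 = 0; EF_Task 2 = 9
ES_Task 3 = 0; EF_Task 3 = 11
ES_Task 4 = 9; EF_Task 4 = 9+2 = 11
ES_Task 5 = 10; EF_Task 5 = 10+13 = 23
ES_Task 6 = max(EF_Task 2=9, EF_Task 3=11) = 11; EF_Task 6 = 11+8 = 19
ES_Task 7 = 11; EF_Task 7 = 11+4 = 15
ES_Task 8 = 10; EF_Task 8 = 10+9 = 19
ES_Task 9 = max(EF_Task 5=23, EF_Task 7=15) = 23; EF_Task 9 = 23+14 = 37
ES_Task 10 = max(EF_Task 2=9, EF_Task 4=11, EF_Task 6=19, EF_Task 8=19, EF_Task 9=37) = 37; EF_Task 10 = 37+8 = 45
Expected project duration μ = 45 hours. Critical path: Task 1 → Task 5 → Task 9 → Task 10.

Backward pass:
LF_Task 10 = 45; LS_Task 10 = 45−8 = 37
LF_Task 9 = LS_Task 10 = 37; LS_Task 9 = 37−14 = 23
LF_Task 8 = LS_Task 10 = 37; LS_Task 8 = 37−9 = 28
LF_Task 7 = LS_Task 9 = 23; LS_Task 7 = 23−4 = 19
LF_Task 6 = LS_Task 10 = 37; LS_Task 6 = 37−8 = 29
LF_Task 5 = LS_Task 9 = 23; LS_Task 5 = 23−13 = 10
LF_Task 4 = LS_Task 10 = 37; LS_Task 4 = 37−2 = 35
LF_Task 3 = min(LS_Task 6=29, LS_Task 7=19) = 19; LS_Task 3 = 19−11 = 8
LF_Task 2 = min(LS_Task 4=35, LS_Task 6=29, LS_Task 10=37) = 29; LS_Task 2 = 29−9 = 20
LF_Task 1 = min(LS_Task 5=10, LS_Task 8=28) = 10; LS_Task 1 = 10−10 = 0
Slack_Task 4 = LS_Task 4 − ES_Task 4 = 35 − 9 = 26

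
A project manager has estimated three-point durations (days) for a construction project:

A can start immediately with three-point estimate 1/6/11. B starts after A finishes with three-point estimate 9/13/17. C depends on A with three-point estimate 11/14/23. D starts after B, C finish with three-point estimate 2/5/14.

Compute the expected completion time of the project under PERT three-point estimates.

te_A = (1 + 4·6 + 11)/6 = 36/6 = 6
te_B = (9 + 4·13 + 17)/6 = 78/6 = 13
te_C = (11 + 4·14 + 23)/6 = 90/6 = 15
te_D = (2 + 4·5 + 14)/6 = 36/6 = 6

Forward pass:
ES_A = 0; EF_A = 6
ES_B = 6; EF_B = 6+13 = 19
ES_C = 6; EF_C = 6+15 = 21
ES_D = max(EF_B=19, EF_C=21) = 21; EF_D = 21+6 = 27
Expected project duration μ = 27 days. Critical path: A → C → D.

27 days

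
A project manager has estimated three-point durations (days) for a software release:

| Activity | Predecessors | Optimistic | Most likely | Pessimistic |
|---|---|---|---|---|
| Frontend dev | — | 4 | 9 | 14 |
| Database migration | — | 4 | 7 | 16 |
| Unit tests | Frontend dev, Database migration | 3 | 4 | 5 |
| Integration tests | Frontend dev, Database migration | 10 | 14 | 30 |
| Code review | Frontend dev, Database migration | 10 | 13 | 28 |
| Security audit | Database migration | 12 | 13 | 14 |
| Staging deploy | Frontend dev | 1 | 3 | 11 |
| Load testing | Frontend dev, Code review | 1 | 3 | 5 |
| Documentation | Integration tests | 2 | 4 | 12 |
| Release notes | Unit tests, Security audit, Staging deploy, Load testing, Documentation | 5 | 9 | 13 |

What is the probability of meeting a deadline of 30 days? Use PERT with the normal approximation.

te_Frontend dev = (4 + 4·9 + 14)/6 = 54/6 = 9; σ²_Frontend dev = ((14−4)/6)² = 2.778
te_Database migration = (4 + 4·7 + 16)/6 = 48/6 = 8; σ²_Database migration = ((16−4)/6)² = 4.000
te_Unit tests = (3 + 4·4 + 5)/6 = 24/6 = 4; σ²_Unit tests = ((5−3)/6)² = 0.111
te_Integration tests = (10 + 4·14 + 30)/6 = 96/6 = 16; σ²_Integration tests = ((30−10)/6)² = 11.111
te_Code review = (10 + 4·13 + 28)/6 = 90/6 = 15; σ²_Code review = ((28−10)/6)² = 9.000
te_Security audit = (12 + 4·13 + 14)/6 = 78/6 = 13; σ²_Security audit = ((14−12)/6)² = 0.111
te_Staging deploy = (1 + 4·3 + 11)/6 = 24/6 = 4; σ²_Staging deploy = ((11−1)/6)² = 2.778
te_Load testing = (1 + 4·3 + 5)/6 = 18/6 = 3; σ²_Load testing = ((5−1)/6)² = 0.444
te_Documentation = (2 + 4·4 + 12)/6 = 30/6 = 5; σ²_Documentation = ((12−2)/6)² = 2.778
te_Release notes = (5 + 4·9 + 13)/6 = 54/6 = 9; σ²_Release notes = ((13−5)/6)² = 1.778

Forward pass:
ES_Frontend dev = 0; EF_Frontend dev = 9
ES_Database migration = 0; EF_Database migration = 8
ES_Unit tests = max(EF_Frontend dev=9, EF_Database migration=8) = 9; EF_Unit tests = 9+4 = 13
ES_Integration tests = max(EF_Frontend dev=9, EF_Database migration=8) = 9; EF_Integration tests = 9+16 = 25
ES_Code review = max(EF_Frontend dev=9, EF_Database migration=8) = 9; EF_Code review = 9+15 = 24
ES_Security audit = 8; EF_Security audit = 8+13 = 21
ES_Staging deploy = 9; EF_Staging deploy = 9+4 = 13
ES_Load testing = max(EF_Frontend dev=9, EF_Code review=24) = 24; EF_Load testing = 24+3 = 27
ES_Documentation = 25; EF_Documentation = 25+5 = 30
ES_Release notes = max(EF_Unit tests=13, EF_Security audit=21, EF_Staging deploy=13, EF_Load testing=27, EF_Documentation=30) = 30; EF_Release notes = 30+9 = 39
Expected project duration μ = 39 days. Critical path: Frontend dev → Integration tests → Documentation → Release notes.

Variance along critical path = 2.778 + 11.111 + 2.778 + 1.778 = 18.444; σ = √18.444 = 4.295 days.
Z = (30 − 39) / 4.295 = -2.096
P(T ≤ 30) = Φ(-2.096) ≈ 0.018

0.018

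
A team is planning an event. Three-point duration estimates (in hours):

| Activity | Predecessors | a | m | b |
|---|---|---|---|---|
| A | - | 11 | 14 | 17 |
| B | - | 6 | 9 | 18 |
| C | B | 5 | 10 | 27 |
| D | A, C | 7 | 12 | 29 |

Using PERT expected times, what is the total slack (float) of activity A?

te_A = (11 + 4·14 + 17)/6 = 84/6 = 14
te_B = (6 + 4·9 + 18)/6 = 60/6 = 10
te_C = (5 + 4·10 + 27)/6 = 72/6 = 12
te_D = (7 + 4·12 + 29)/6 = 84/6 = 14

Forward pass:
ES_A = 0; EF_A = 14
ES_B = 0; EF_B = 10
ES_C = 10; EF_C = 10+12 = 22
ES_D = max(EF_A=14, EF_C=22) = 22; EF_D = 22+14 = 36
Expected project duration μ = 36 hours. Critical path: B → C → D.

Backward pass:
LF_D = 36; LS_D = 36−14 = 22
LF_C = LS_D = 22; LS_C = 22−12 = 10
LF_B = LS_C = 10; LS_B = 10−10 = 0
LF_A = LS_D = 22; LS_A = 22−14 = 8
Slack_A = LS_A − ES_A = 8 − 0 = 8

8 hours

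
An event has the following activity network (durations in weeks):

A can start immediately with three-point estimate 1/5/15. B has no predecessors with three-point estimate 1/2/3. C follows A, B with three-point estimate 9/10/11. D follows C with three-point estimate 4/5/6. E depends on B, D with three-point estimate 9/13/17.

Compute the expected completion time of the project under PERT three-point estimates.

te_A = (1 + 4·5 + 15)/6 = 36/6 = 6
te_B = (1 + 4·2 + 3)/6 = 12/6 = 2
te_C = (9 + 4·10 + 11)/6 = 60/6 = 10
te_D = (4 + 4·5 + 6)/6 = 30/6 = 5
te_E = (9 + 4·13 + 17)/6 = 78/6 = 13

Forward pass:
ES_A = 0; EF_A = 6
ES_B = 0; EF_B = 2
ES_C = max(EF_A=6, EF_B=2) = 6; EF_C = 6+10 = 16
ES_D = 16; EF_D = 16+5 = 21
ES_E = max(EF_B=2, EF_D=21) = 21; EF_E = 21+13 = 34
Expected project duration μ = 34 weeks. Critical path: A → C → D → E.

34 weeks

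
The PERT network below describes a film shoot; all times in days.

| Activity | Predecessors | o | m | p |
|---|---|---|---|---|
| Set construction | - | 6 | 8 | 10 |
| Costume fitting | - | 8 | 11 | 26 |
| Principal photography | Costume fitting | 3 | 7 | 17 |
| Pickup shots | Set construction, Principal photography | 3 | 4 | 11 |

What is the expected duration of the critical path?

te_Set construction = (6 + 4·8 + 10)/6 = 48/6 = 8
te_Costume fitting = (8 + 4·11 + 26)/6 = 78/6 = 13
te_Principal photography = (3 + 4·7 + 17)/6 = 48/6 = 8
te_Pickup shots = (3 + 4·4 + 11)/6 = 30/6 = 5

Forward pass:
ES_Set construction = 0; EF_Set construction = 8
ES_Costume fitting = 0; EF_Costume fitting = 13
ES_Principal photography = 13; EF_Principal photography = 13+8 = 21
ES_Pickup shots = max(EF_Set construction=8, EF_Principal photography=21) = 21; EF_Pickup shots = 21+5 = 26
Expected project duration μ = 26 days. Critical path: Costume fitting → Principal photography → Pickup shots.

26 days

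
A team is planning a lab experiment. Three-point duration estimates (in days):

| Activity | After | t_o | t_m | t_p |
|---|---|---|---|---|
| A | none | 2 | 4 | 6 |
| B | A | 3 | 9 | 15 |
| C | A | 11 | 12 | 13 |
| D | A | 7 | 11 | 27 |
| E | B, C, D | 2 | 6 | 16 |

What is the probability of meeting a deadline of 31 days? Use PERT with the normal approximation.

te_A = (2 + 4·4 + 6)/6 = 24/6 = 4; σ²_A = ((6−2)/6)² = 0.444
te_B = (3 + 4·9 + 15)/6 = 54/6 = 9; σ²_B = ((15−3)/6)² = 4.000
te_C = (11 + 4·12 + 13)/6 = 72/6 = 12; σ²_C = ((13−11)/6)² = 0.111
te_D = (7 + 4·11 + 27)/6 = 78/6 = 13; σ²_D = ((27−7)/6)² = 11.111
te_E = (2 + 4·6 + 16)/6 = 42/6 = 7; σ²_E = ((16−2)/6)² = 5.444

Forward pass:
ES_A = 0; EF_A = 4
ES_B = 4; EF_B = 4+9 = 13
ES_C = 4; EF_C = 4+12 = 16
ES_D = 4; EF_D = 4+13 = 17
ES_E = max(EF_B=13, EF_C=16, EF_D=17) = 17; EF_E = 17+7 = 24
Expected project duration μ = 24 days. Critical path: A → D → E.

Variance along critical path = 0.444 + 11.111 + 5.444 = 17.000; σ = √17.000 = 4.123 days.
Z = (31 − 24) / 4.123 = 1.698
P(T ≤ 31) = Φ(1.698) ≈ 0.955

0.955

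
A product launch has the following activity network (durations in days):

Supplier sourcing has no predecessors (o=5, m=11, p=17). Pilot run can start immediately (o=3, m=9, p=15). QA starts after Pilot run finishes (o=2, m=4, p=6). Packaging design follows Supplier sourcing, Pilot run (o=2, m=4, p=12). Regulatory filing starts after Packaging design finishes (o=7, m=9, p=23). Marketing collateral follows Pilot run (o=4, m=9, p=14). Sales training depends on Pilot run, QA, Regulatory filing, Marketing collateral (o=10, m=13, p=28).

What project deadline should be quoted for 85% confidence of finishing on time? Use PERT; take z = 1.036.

47.0 days

te_Supplier sourcing = (5 + 4·11 + 17)/6 = 66/6 = 11; σ²_Supplier sourcing = ((17−5)/6)² = 4.000
te_Pilot run = (3 + 4·9 + 15)/6 = 54/6 = 9; σ²_Pilot run = ((15−3)/6)² = 4.000
te_QA = (2 + 4·4 + 6)/6 = 24/6 = 4; σ²_QA = ((6−2)/6)² = 0.444
te_Packaging design = (2 + 4·4 + 12)/6 = 30/6 = 5; σ²_Packaging design = ((12−2)/6)² = 2.778
te_Regulatory filing = (7 + 4·9 + 23)/6 = 66/6 = 11; σ²_Regulatory filing = ((23−7)/6)² = 7.111
te_Marketing collateral = (4 + 4·9 + 14)/6 = 54/6 = 9; σ²_Marketing collateral = ((14−4)/6)² = 2.778
te_Sales training = (10 + 4·13 + 28)/6 = 90/6 = 15; σ²_Sales training = ((28−10)/6)² = 9.000

Forward pass:
ES_Supplier sourcing = 0; EF_Supplier sourcing = 11
ES_Pilot run = 0; EF_Pilot run = 9
ES_QA = 9; EF_QA = 9+4 = 13
ES_Packaging design = max(EF_Supplier sourcing=11, EF_Pilot run=9) = 11; EF_Packaging design = 11+5 = 16
ES_Regulatory filing = 16; EF_Regulatory filing = 16+11 = 27
ES_Marketing collateral = 9; EF_Marketing collateral = 9+9 = 18
ES_Sales training = max(EF_Pilot run=9, EF_QA=13, EF_Regulatory filing=27, EF_Marketing collateral=18) = 27; EF_Sales training = 27+15 = 42
Expected project duration μ = 42 days. Critical path: Supplier sourcing → Packaging design → Regulatory filing → Sales training.

Variance along critical path = 4.000 + 2.778 + 7.111 + 9.000 = 22.889; σ = 4.784 days.
D = μ + z·σ = 42 + 1.036·4.784 = 47.0 days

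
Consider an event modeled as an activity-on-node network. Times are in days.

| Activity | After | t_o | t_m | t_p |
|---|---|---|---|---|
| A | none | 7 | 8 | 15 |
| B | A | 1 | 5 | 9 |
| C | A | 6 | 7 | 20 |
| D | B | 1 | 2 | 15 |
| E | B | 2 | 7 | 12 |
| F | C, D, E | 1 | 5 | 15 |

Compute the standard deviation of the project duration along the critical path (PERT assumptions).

3.43 days

te_A = (7 + 4·8 + 15)/6 = 54/6 = 9; σ²_A = ((15−7)/6)² = 1.778
te_B = (1 + 4·5 + 9)/6 = 30/6 = 5; σ²_B = ((9−1)/6)² = 1.778
te_C = (6 + 4·7 + 20)/6 = 54/6 = 9; σ²_C = ((20−6)/6)² = 5.444
te_D = (1 + 4·2 + 15)/6 = 24/6 = 4; σ²_D = ((15−1)/6)² = 5.444
te_E = (2 + 4·7 + 12)/6 = 42/6 = 7; σ²_E = ((12−2)/6)² = 2.778
te_F = (1 + 4·5 + 15)/6 = 36/6 = 6; σ²_F = ((15−1)/6)² = 5.444

Forward pass:
ES_A = 0; EF_A = 9
ES_B = 9; EF_B = 9+5 = 14
ES_C = 9; EF_C = 9+9 = 18
ES_D = 14; EF_D = 14+4 = 18
ES_E = 14; EF_E = 14+7 = 21
ES_F = max(EF_C=18, EF_D=18, EF_E=21) = 21; EF_F = 21+6 = 27
Expected project duration μ = 27 days. Critical path: A → B → E → F.

Variance along critical path = 1.778 + 1.778 + 2.778 + 5.444 = 11.778
σ = √11.778 = 3.432 days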